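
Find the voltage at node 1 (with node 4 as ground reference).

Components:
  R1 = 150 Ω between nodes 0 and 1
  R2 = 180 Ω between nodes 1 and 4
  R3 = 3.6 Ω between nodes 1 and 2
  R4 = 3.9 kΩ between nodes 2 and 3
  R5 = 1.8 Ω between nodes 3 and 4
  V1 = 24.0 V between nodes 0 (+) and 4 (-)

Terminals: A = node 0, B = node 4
Nodal analysis, taking node 4 as the 0 V reference.
Source V1 fixes V_0 = 24 V.
KCL at each unknown node (sum of currents leaving = 0; resistances in Ω):
  Node 1: (V_1 - 24)/150 + (V_1 - 0)/180 + (V_1 - V_2)/3.6 = 0
  Node 2: (V_2 - V_1)/3.6 + (V_2 - V_3)/3900 = 0
  Node 3: (V_3 - V_2)/3900 + (V_3 - 0)/1.8 = 0
Collecting terms (coefficients in siemens):
  0.29·V_1 - 0.2778·V_2 = 0.16
  0.278·V_2 - 0.2778·V_1 - 0.0002564·V_3 = 0
  0.5558·V_3 - 0.0002564·V_2 = 0
Solving these 3 simultaneous equations (Gaussian elimination) gives:
  V_1 = 12.82 V, V_2 = 12.81 V, V_3 = 0.00591 V
The requested potential is V_1 = 12.82 V.

Final answer: V_1 = 12.82 V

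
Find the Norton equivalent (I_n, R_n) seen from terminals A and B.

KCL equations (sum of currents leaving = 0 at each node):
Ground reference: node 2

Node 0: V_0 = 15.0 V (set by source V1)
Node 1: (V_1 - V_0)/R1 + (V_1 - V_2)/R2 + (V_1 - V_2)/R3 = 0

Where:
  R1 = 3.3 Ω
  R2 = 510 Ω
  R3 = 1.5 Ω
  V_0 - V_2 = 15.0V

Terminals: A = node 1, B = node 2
Find the Thévenin equivalent first; then I_n = V_th/R_th and R_n = R_th.
Step 1 — V_th is the open-circuit voltage V_A - V_B (nothing connected across the terminals).
Nodal analysis, taking node 2 as the 0 V reference.
Source V1 fixes V_0 = 15 V.
KCL at each unknown node (sum of currents leaving = 0; resistances in Ω):
  Node 1: (V_1 - 15)/3.3 + (V_1 - 0)/510 + (V_1 - 0)/1.5 = 0
Collecting terms: 0.9717 × V_1 = 4.545  =>  V_1 = 4.678 V
V_th = V_1 - V_2 = 4.678 - 0 = 4.678 V
Step 2 — R_th: zero the source — replace V1 by a short circuit (node 2 merges into node 0) — and find the resistance seen between A (node 1) and B (node 0).
Reduce the network between node 1 (A) and node 0 (B) by series/parallel combination:
  Rp1 = R1 ‖ R2 ‖ R3 (parallel, all between nodes 0 and 1) = 1/(1/3.3 + 1/510 + 1/1.5) = 1.029 Ω
R_th = 1.029 Ω
I_n = V_th/R_th = 4.678/1.029 = 4.545 A, and R_n = R_th = 1.029 Ω

Final answer: I_n = 4.545 A, R_n = 1.029 Ω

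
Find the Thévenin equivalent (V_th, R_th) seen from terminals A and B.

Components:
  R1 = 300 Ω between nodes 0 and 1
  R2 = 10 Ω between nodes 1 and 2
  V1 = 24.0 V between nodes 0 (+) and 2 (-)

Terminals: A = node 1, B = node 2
Step 1 — V_th is the open-circuit voltage V_A - V_B (nothing connected across the terminals).
Nodal analysis, taking node 2 as the 0 V reference.
Source V1 fixes V_0 = 24 V.
KCL at each unknown node (sum of currents leaving = 0; resistances in Ω):
  Node 1: (V_1 - 24)/300 + (V_1 - 0)/10 = 0
Collecting terms: 0.1033 × V_1 = 0.08  =>  V_1 = 0.7742 V
V_th = V_1 - V_2 = 0.7742 - 0 = 0.7742 V
Step 2 — R_th: zero the source — replace V1 by a short circuit (node 2 merges into node 0) — and find the resistance seen between A (node 1) and B (node 0).
Reduce the network between node 1 (A) and node 0 (B) by series/parallel combination:
  Rp1 = R1 ‖ R2 (parallel, both between nodes 0 and 1) = 1/(1/300 + 1/10) = 9.677 Ω
R_th = 9.677 Ω

Final answer: V_th = 0.7742 V, R_th = 9.677 Ω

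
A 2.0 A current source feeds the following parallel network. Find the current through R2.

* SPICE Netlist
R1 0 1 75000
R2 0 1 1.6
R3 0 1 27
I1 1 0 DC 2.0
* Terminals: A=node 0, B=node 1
All resistors sit directly between nodes 0 and 1, so they are in parallel and share one voltage V; the full source current 2 A splits among them.
1/R_par = 1/75000 + 1/1.6 + 1/27 = 0.6621 S  =>  R_par = 1.51 Ω
V = I × R_par = 2 × 1.51 = 3.021 V
I_R2 = V/R2 = 3.021/1.6 = 1.888 A

Final answer: 1.888 A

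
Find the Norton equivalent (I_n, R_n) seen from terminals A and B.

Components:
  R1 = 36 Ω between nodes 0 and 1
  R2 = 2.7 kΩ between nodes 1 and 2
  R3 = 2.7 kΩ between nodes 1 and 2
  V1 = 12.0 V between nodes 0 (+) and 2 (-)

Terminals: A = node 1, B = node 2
Find the Thévenin equivalent first; then I_n = V_th/R_th and R_n = R_th.
Step 1 — V_th is the open-circuit voltage V_A - V_B (nothing connected across the terminals).
Nodal analysis, taking node 2 as the 0 V reference.
Source V1 fixes V_0 = 12 V.
KCL at each unknown node (sum of currents leaving = 0; resistances in Ω):
  Node 1: (V_1 - 12)/36 + (V_1 - 0)/2700 + (V_1 - 0)/2700 = 0
Collecting terms: 0.02852 × V_1 = 0.3333  =>  V_1 = 11.69 V
V_th = V_1 - V_2 = 11.69 - 0 = 11.69 V
Step 2 — R_th: zero the source — replace V1 by a short circuit (node 2 merges into node 0) — and find the resistance seen between A (node 1) and B (node 0).
Reduce the network between node 1 (A) and node 0 (B) by series/parallel combination:
  Rp1 = R1 ‖ R2 ‖ R3 (parallel, all between nodes 0 and 1) = 1/(1/36 + 1/2700 + 1/2700) = 35.06 Ω
R_th = 35.06 Ω
I_n = V_th/R_th = 11.69/35.06 = 0.3333 A, and R_n = R_th = 35.06 Ω

Final answer: I_n = 0.3333 A, R_n = 35.06 Ω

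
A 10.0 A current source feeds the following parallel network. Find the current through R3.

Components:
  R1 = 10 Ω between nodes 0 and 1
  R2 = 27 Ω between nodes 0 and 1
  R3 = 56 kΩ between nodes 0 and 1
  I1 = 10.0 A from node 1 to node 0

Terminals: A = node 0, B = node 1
All resistors sit directly between nodes 0 and 1, so they are in parallel and share one voltage V; the full source current 10 A splits among them.
1/R_par = 1/10 + 1/27 + 1/56000 = 0.1371 S  =>  R_par = 7.296 Ω
V = I × R_par = 10 × 7.296 = 72.96 V
I_R3 = V/R3 = 72.96/56000 = 0.001303 A

Final answer: 0.001303 A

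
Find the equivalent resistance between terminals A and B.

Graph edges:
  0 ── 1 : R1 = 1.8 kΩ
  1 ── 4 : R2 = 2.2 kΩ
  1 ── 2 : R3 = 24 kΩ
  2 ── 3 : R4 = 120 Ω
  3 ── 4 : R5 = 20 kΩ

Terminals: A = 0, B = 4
Reduce the network between node 0 (A) and node 4 (B) by series/parallel combination:
  Rs1 = R3 + R4 (series, joined only at node 2) = 24000 + 120 = 24120 Ω
  Rs2 = R5 + Rs1 (series, joined only at node 3) = 20000 + 24120 = 44120 Ω
  Rp1 = R2 ‖ Rs2 (parallel, both between nodes 1 and 4) = 1/(1/2200 + 1/44120) = 2096 Ω
  Rs3 = R1 + Rp1 (series, joined only at node 1) = 1800 + 2096 = 3896 Ω
R_eq = 3.896 kΩ

Final answer: 3.896 kΩ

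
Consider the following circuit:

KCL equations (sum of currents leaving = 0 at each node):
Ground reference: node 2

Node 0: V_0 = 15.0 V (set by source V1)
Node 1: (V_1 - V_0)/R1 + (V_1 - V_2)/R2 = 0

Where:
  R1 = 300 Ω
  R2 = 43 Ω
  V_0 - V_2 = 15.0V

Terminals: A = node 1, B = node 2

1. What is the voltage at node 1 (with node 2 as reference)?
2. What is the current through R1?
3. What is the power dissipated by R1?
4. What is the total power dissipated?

Nodal analysis, taking node 2 as the 0 V reference.
Source V1 fixes V_0 = 15 V.
KCL at each unknown node (sum of currents leaving = 0; resistances in Ω):
  Node 1: (V_1 - 15)/300 + (V_1 - 0)/43 = 0
Collecting terms: 0.02659 × V_1 = 0.05  =>  V_1 = 1.88 V
Part 1:
  Read off the nodal solution: V_1 = 1.88 V
Part 2:
  I_R1 = (V_0 - V_1)/R1 = (15 - 1.88)/300 = 0.04373 A
  Magnitude: I_R1 = 0.04373 A
Part 3:
  I_R1 = (V_0 - V_1)/R1 = (15 - 1.88)/300 = 0.04373 A
  P_R1 = I_R1² × R1 = (0.04373)² × 300 = 0.5737 W
Part 4:
  Power in each resistor, P = (ΔV)²/R:
    P_R1 = (15 - 1.88)²/300 = 0.5737 W
    P_R2 = (1.88 - 0)²/43 = 0.08224 W
  P_total = P_R1 + P_R2 = 0.656 W

Final answers:
1. V_1 = 1.88 V
2. I_R1 = 0.04373 A
3. P_R1 = 0.5737 W
4. P_total = 0.656 W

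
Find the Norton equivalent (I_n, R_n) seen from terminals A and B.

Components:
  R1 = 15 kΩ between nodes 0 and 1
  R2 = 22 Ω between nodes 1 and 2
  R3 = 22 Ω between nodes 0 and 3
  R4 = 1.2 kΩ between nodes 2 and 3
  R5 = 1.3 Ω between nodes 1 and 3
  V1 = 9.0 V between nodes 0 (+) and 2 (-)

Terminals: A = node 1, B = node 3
Find the Thévenin equivalent first; then I_n = V_th/R_th and R_n = R_th.
Step 1 — V_th is the open-circuit voltage V_A - V_B (nothing connected across the terminals).
Nodal analysis, taking node 2 as the 0 V reference.
Source V1 fixes V_0 = 9 V.
KCL at each unknown node (sum of currents leaving = 0; resistances in Ω):
  Node 1: (V_1 - 9)/15000 + (V_1 - 0)/22 + (V_1 - V_3)/1.3 = 0
  Node 3: (V_3 - 9)/22 + (V_3 - 0)/1200 + (V_3 - V_1)/1.3 = 0
Collecting terms (coefficients in siemens):
  0.8148·V_1 - 0.7692·V_3 = 0.0006
  0.8155·V_3 - 0.7692·V_1 = 0.4091
Determinant D = (0.8148)(0.8155) - (-0.7692)(-0.7692) = 0.07273
V_1 = [(0.0006)(0.8155) - (-0.7692)(0.4091)]/D = 4.334 V
V_3 = [(0.8148)(0.4091) - (0.0006)(-0.7692)]/D = 4.589 V
V_th = V_1 - V_3 = 4.334 - 4.589 = -0.2557 V
Step 2 — R_th: zero the source — replace V1 by a short circuit (node 2 merges into node 0) — and find the resistance seen between A (node 1) and B (node 3).
Reduce the network between node 1 (A) and node 3 (B) by series/parallel combination:
  Rp1 = R1 ‖ R2 (parallel, both between nodes 0 and 1) = 1/(1/15000 + 1/22) = 21.97 Ω
  Rp2 = R3 ‖ R4 (parallel, both between nodes 0 and 3) = 1/(1/22 + 1/1200) = 21.6 Ω
  Rs1 = Rp1 + Rp2 (series, joined only at node 0) = 21.97 + 21.6 = 43.57 Ω
  Rp3 = R5 ‖ Rs1 (parallel, both between nodes 1 and 3) = 1/(1/1.3 + 1/43.57) = 1.262 Ω
R_th = 1.262 Ω
I_n = V_th/R_th = -0.2557/1.262 = -0.2025 A, and R_n = R_th = 1.262 Ω

Final answer: I_n = -0.2025 A, R_n = 1.262 Ω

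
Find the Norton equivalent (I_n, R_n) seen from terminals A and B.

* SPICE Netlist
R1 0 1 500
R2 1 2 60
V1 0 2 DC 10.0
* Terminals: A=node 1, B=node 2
Find the Thévenin equivalent first; then I_n = V_th/R_th and R_n = R_th.
Step 1 — V_th is the open-circuit voltage V_A - V_B (nothing connected across the terminals).
Nodal analysis, taking node 2 as the 0 V reference.
Source V1 fixes V_0 = 10 V.
KCL at each unknown node (sum of currents leaving = 0; resistances in Ω):
  Node 1: (V_1 - 10)/500 + (V_1 - 0)/60 = 0
Collecting terms: 0.01867 × V_1 = 0.02  =>  V_1 = 1.071 V
V_th = V_1 - V_2 = 1.071 - 0 = 1.071 V
Step 2 — R_th: zero the source — replace V1 by a short circuit (node 2 merges into node 0) — and find the resistance seen between A (node 1) and B (node 0).
Reduce the network between node 1 (A) and node 0 (B) by series/parallel combination:
  Rp1 = R1 ‖ R2 (parallel, both between nodes 0 and 1) = 1/(1/500 + 1/60) = 53.57 Ω
R_th = 53.57 Ω
I_n = V_th/R_th = 1.071/53.57 = 0.02 A, and R_n = R_th = 53.57 Ω

Final answer: I_n = 0.02 A, R_n = 53.57 Ω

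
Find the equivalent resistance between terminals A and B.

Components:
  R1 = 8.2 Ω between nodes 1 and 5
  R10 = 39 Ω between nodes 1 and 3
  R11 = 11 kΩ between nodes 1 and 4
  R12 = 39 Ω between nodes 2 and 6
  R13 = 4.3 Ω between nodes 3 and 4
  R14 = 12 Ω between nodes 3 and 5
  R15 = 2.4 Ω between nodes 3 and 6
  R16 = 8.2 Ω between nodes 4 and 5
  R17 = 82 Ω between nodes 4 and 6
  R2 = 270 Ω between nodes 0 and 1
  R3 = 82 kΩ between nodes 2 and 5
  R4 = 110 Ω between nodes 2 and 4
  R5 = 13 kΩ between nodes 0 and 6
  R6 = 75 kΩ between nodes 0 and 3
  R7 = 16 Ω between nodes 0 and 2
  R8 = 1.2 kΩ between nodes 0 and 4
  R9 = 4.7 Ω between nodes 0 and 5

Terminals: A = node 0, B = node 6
The network is not a plain series/parallel combination. Inject a 1 A test current into terminal A (node 0) and return it from terminal B (node 6); then R_eq = V_A / (1 A).
Nodal analysis, taking node 6 as the 0 V reference.
Current source I_test pushes 1 A into node 0 and draws it out of node 6.
KCL at each unknown node (sum of currents leaving = 0; resistances in Ω):
  Node 0: (V_0 - V_1)/270 + (V_0 - 0)/13000 + (V_0 - V_3)/75000 + (V_0 - V_2)/16 + (V_0 - V_4)/1200 + (V_0 - V_5)/4.7 - 1 = 0
  Node 1: (V_1 - V_0)/270 + (V_1 - V_5)/8.2 + (V_1 - V_3)/39 + (V_1 - V_4)/11000 = 0
  Node 2: (V_2 - V_0)/16 + (V_2 - V_5)/82000 + (V_2 - V_4)/110 + (V_2 - 0)/39 = 0
  Node 3: (V_3 - V_0)/75000 + (V_3 - V_1)/39 + (V_3 - V_4)/4.3 + (V_3 - V_5)/12 + (V_3 - 0)/2.4 = 0
  Node 4: (V_4 - V_0)/1200 + (V_4 - V_1)/11000 + (V_4 - V_2)/110 + (V_4 - V_3)/4.3 + (V_4 - V_5)/8.2 + (V_4 - 0)/82 = 0
  Node 5: (V_5 - V_0)/4.7 + (V_5 - V_1)/8.2 + (V_5 - V_2)/82000 + (V_5 - V_3)/12 + (V_5 - V_4)/8.2 = 0
Collecting terms (coefficients in siemens):
  0.2799·V_0 - 0.003704·V_1 - 0.0625·V_2 - 0.00001333·V_3 - 0.0008333·V_4 - 0.2128·V_5 = 1
  0.1514·V_1 - 0.003704·V_0 - 0.02564·V_3 - 0.00009091·V_4 - 0.122·V_5 = 0
  0.09724·V_2 - 0.0625·V_0 - 0.009091·V_4 - 0.0000122·V_5 = 0
  0.7582·V_3 - 0.00001333·V_0 - 0.02564·V_1 - 0.2326·V_4 - 0.08333·V_5 = 0
  0.3767·V_4 - 0.0008333·V_0 - 0.00009091·V_1 - 0.009091·V_2 - 0.2326·V_3 - 0.122·V_5 = 0
  0.54·V_5 - 0.2128·V_0 - 0.122·V_1 - 0.0000122·V_2 - 0.08333·V_3 - 0.122·V_4 = 0
Solving these 6 simultaneous equations (Gaussian elimination) gives:
  V_0 = 9.826 V, V_1 = 5.532 V, V_2 = 6.629 V, V_3 = 1.892 V
  V_4 = 3.348 V, V_5 = 6.169 V
R_eq = V_0 / 1 A = 9.826 Ω

Final answer: 9.826 Ω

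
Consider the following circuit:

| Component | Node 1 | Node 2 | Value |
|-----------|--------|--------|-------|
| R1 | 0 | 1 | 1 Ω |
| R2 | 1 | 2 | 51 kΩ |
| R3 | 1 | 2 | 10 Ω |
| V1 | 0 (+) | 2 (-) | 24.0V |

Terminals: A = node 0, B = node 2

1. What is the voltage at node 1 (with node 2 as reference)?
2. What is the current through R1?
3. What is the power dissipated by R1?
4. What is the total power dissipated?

Nodal analysis, taking node 2 as the 0 V reference.
Source V1 fixes V_0 = 24 V.
KCL at each unknown node (sum of currents leaving = 0; resistances in Ω):
  Node 1: (V_1 - 24)/1 + (V_1 - 0)/51000 + (V_1 - 0)/10 = 0
Collecting terms: 1.1 × V_1 = 24  =>  V_1 = 21.82 V
Part 1:
  Read off the nodal solution: V_1 = 21.82 V
Part 2:
  I_R1 = (V_0 - V_1)/R1 = (24 - 21.82)/1 = 2.182 A
  Magnitude: I_R1 = 2.182 A
Part 3:
  I_R1 = (V_0 - V_1)/R1 = (24 - 21.82)/1 = 2.182 A
  P_R1 = I_R1² × R1 = (2.182)² × 1 = 4.762 W
Part 4:
  Power in each resistor, P = (ΔV)²/R:
    P_R1 = (24 - 21.82)²/1 = 4.762 W
    P_R2 = (21.82 - 0)²/51000 = 0.009334 W
    P_R3 = (21.82 - 0)²/10 = 47.6 W
  P_total = P_R1 + P_R2 + P_R3 = 52.37 W

Final answers:
1. V_1 = 21.82 V
2. I_R1 = 2.182 A
3. P_R1 = 4.762 W
4. P_total = 52.37 W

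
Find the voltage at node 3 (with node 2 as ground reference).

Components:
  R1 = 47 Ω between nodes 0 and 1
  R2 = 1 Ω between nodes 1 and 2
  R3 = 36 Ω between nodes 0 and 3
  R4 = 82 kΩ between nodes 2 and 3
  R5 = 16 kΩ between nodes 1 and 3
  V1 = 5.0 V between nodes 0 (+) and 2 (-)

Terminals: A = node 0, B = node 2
Nodal analysis, taking node 2 as the 0 V reference.
Source V1 fixes V_0 = 5 V.
KCL at each unknown node (sum of currents leaving = 0; resistances in Ω):
  Node 1: (V_1 - 5)/47 + (V_1 - 0)/1 + (V_1 - V_3)/16000 = 0
  Node 3: (V_3 - 5)/36 + (V_3 - 0)/82000 + (V_3 - V_1)/16000 = 0
Collecting terms (coefficients in siemens):
  1.021·V_1 - 0.0000625·V_3 = 0.1064
  0.02785·V_3 - 0.0000625·V_1 = 0.1389
Determinant D = (1.021)(0.02785) - (-0.0000625)(-0.0000625) = 0.02845
V_1 = [(0.1064)(0.02785) - (-0.0000625)(0.1389)]/D = 0.1045 V
V_3 = [(1.021)(0.1389) - (0.1064)(-0.0000625)]/D = 4.987 V
The requested potential is V_3 = 4.987 V.

Final answer: V_3 = 4.987 V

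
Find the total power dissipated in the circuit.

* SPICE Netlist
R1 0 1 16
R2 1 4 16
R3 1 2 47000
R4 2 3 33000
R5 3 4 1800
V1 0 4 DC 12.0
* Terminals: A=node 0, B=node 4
Nodal analysis, taking node 4 as the 0 V reference.
Source V1 fixes V_0 = 12 V.
KCL at each unknown node (sum of currents leaving = 0; resistances in Ω):
  Node 1: (V_1 - 12)/16 + (V_1 - 0)/16 + (V_1 - V_2)/47000 = 0
  Node 2: (V_2 - V_1)/47000 + (V_2 - V_3)/33000 = 0
  Node 3: (V_3 - V_2)/33000 + (V_3 - 0)/1800 = 0
Collecting terms (coefficients in siemens):
  0.125·V_1 - 0.00002128·V_2 = 0.75
  0.00005158·V_2 - 0.00002128·V_1 - 0.0000303·V_3 = 0
  0.0005859·V_3 - 0.0000303·V_2 = 0
Solving these 3 simultaneous equations (Gaussian elimination) gives:
  V_1 = 5.999 V, V_2 = 2.552 V, V_3 = 0.132 V
Power in each resistor, P = (ΔV)²/R:
  P_R1 = (12 - 5.999)²/16 = 2.25 W
  P_R2 = (5.999 - 0)²/16 = 2.25 W
  P_R3 = (5.999 - 2.552)²/47000 = 0.0002528 W
  P_R4 = (2.552 - 0.132)²/33000 = 0.0001775 W
  P_R5 = (0.132 - 0)²/1800 = 0.000009682 W
P_total = P_R1 + P_R2 + P_R3 + P_R4 + P_R5 = 4.5 W

Final answer: 4.5 W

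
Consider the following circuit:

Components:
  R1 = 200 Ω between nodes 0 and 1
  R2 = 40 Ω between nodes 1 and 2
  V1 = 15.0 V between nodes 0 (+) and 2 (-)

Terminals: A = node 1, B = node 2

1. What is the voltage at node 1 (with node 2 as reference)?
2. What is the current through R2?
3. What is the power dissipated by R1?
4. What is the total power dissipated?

Nodal analysis, taking node 2 as the 0 V reference.
Source V1 fixes V_0 = 15 V.
KCL at each unknown node (sum of currents leaving = 0; resistances in Ω):
  Node 1: (V_1 - 15)/200 + (V_1 - 0)/40 = 0
Collecting terms: 0.03 × V_1 = 0.075  =>  V_1 = 2.5 V
Part 1:
  Read off the nodal solution: V_1 = 2.5 V
Part 2:
  I_R2 = (V_1 - V_2)/R2 = (2.5 - 0)/40 = 0.0625 A
  Magnitude: I_R2 = 0.0625 A
Part 3:
  I_R1 = (V_0 - V_1)/R1 = (15 - 2.5)/200 = 0.0625 A
  P_R1 = I_R1² × R1 = (0.0625)² × 200 = 0.7812 W
Part 4:
  Power in each resistor, P = (ΔV)²/R:
    P_R1 = (15 - 2.5)²/200 = 0.7812 W
    P_R2 = (2.5 - 0)²/40 = 0.1562 W
  P_total = P_R1 + P_R2 = 0.9375 W

Final answers:
1. V_1 = 2.5 V
2. I_R2 = 0.0625 A
3. P_R1 = 0.7812 W
4. P_total = 0.9375 W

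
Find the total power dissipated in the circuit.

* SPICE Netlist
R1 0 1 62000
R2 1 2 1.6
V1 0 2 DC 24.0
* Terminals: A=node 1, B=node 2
Nodal analysis, taking node 2 as the 0 V reference.
Source V1 fixes V_0 = 24 V.
KCL at each unknown node (sum of currents leaving = 0; resistances in Ω):
  Node 1: (V_1 - 24)/62000 + (V_1 - 0)/1.6 = 0
Collecting terms: 0.625 × V_1 = 0.0003871  =>  V_1 = 0.0006193 V
Power in each resistor, P = (ΔV)²/R:
  P_R1 = (24 - 0.0006193)²/62000 = 0.00929 W
  P_R2 = (0.0006193 - 0)²/1.6 = 0.0000002397 W
P_total = P_R1 + P_R2 = 0.00929 W

Final answer: 0.00929 W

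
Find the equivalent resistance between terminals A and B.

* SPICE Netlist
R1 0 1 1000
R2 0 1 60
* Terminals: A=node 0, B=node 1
Reduce the network between node 0 (A) and node 1 (B) by series/parallel combination:
  Rp1 = R1 ‖ R2 (parallel, both between nodes 0 and 1) = 1/(1/1000 + 1/60) = 56.6 Ω
R_eq = 56.6 Ω

Final answer: 56.6 Ω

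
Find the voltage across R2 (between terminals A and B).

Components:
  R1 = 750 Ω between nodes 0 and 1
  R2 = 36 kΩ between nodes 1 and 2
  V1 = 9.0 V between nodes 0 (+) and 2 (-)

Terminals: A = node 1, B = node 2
R1 and R2 are in series across V1 (node 0 → node 1 → node 2), and the output A–B is taken across R2, so this is a voltage divider.
Series current: I = V1/(R1 + R2) = 9/(750 + 36000) = 9/36750 = 0.0002449 A
V_R2 = I × R2 = V1 × R2/(R1 + R2) = 9 × 36000/36750 = 8.816 V

Final answer: 8.816 V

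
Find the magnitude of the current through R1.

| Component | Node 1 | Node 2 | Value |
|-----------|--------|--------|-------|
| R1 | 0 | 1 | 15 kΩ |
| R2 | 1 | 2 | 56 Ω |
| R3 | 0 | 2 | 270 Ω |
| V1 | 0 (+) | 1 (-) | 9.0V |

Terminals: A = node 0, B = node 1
Nodal analysis, taking node 1 as the 0 V reference.
Source V1 fixes V_0 = 9 V.
KCL at each unknown node (sum of currents leaving = 0; resistances in Ω):
  Node 2: (V_2 - 0)/56 + (V_2 - 9)/270 = 0
Collecting terms: 0.02156 × V_2 = 0.03333  =>  V_2 = 1.546 V
I_R1 = (V_0 - V_1)/R1 = (9 - 0)/15000 = 0.0006 A
|I_R1| = 0.0006 A

Final answer: |I_R1| = 0.0006 A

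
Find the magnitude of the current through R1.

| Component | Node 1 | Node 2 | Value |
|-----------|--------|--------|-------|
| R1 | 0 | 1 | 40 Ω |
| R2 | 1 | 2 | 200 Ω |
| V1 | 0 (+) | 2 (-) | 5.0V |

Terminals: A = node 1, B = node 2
Nodal analysis, taking node 2 as the 0 V reference.
Source V1 fixes V_0 = 5 V.
KCL at each unknown node (sum of currents leaving = 0; resistances in Ω):
  Node 1: (V_1 - 5)/40 + (V_1 - 0)/200 = 0
Collecting terms: 0.03 × V_1 = 0.125  =>  V_1 = 4.167 V
I_R1 = (V_0 - V_1)/R1 = (5 - 4.167)/40 = 0.02083 A
|I_R1| = 0.02083 A

Final answer: |I_R1| = 0.02083 A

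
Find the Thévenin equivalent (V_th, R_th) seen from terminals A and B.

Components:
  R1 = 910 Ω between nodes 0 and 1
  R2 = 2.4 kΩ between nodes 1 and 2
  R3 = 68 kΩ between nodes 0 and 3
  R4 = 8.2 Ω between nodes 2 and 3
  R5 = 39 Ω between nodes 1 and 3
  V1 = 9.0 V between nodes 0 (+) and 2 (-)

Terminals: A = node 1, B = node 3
Step 1 — V_th is the open-circuit voltage V_A - V_B (nothing connected across the terminals).
Nodal analysis, taking node 2 as the 0 V reference.
Source V1 fixes V_0 = 9 V.
KCL at each unknown node (sum of currents leaving = 0; resistances in Ω):
  Node 1: (V_1 - 9)/910 + (V_1 - 0)/2400 + (V_1 - V_3)/39 = 0
  Node 3: (V_3 - 9)/68000 + (V_3 - 0)/8.2 + (V_3 - V_1)/39 = 0
Collecting terms (coefficients in siemens):
  0.02716·V_1 - 0.02564·V_3 = 0.00989
  0.1476·V_3 - 0.02564·V_1 = 0.0001324
Determinant D = (0.02716)(0.1476) - (-0.02564)(-0.02564) = 0.003351
V_1 = [(0.00989)(0.1476) - (-0.02564)(0.0001324)]/D = 0.4367 V
V_3 = [(0.02716)(0.0001324) - (0.00989)(-0.02564)]/D = 0.07675 V
V_th = V_1 - V_3 = 0.4367 - 0.07675 = 0.3599 V
Step 2 — R_th: zero the source — replace V1 by a short circuit (node 2 merges into node 0) — and find the resistance seen between A (node 1) and B (node 3).
Reduce the network between node 1 (A) and node 3 (B) by series/parallel combination:
  Rp1 = R1 ‖ R2 (parallel, both between nodes 0 and 1) = 1/(1/910 + 1/2400) = 659.8 Ω
  Rp2 = R3 ‖ R4 (parallel, both between nodes 0 and 3) = 1/(1/68000 + 1/8.2) = 8.199 Ω
  Rs1 = Rp1 + Rp2 (series, joined only at node 0) = 659.8 + 8.199 = 668 Ω
  Rp3 = R5 ‖ Rs1 (parallel, both between nodes 1 and 3) = 1/(1/39 + 1/668) = 36.85 Ω
R_th = 36.85 Ω

Final answer: V_th = 0.3599 V, R_th = 36.85 Ω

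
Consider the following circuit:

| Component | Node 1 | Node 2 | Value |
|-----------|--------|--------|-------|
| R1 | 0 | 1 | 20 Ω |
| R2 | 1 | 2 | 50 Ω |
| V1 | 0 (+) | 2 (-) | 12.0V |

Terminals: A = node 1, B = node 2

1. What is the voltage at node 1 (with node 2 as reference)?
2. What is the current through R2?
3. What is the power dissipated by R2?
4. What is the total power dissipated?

Nodal analysis, taking node 2 as the 0 V reference.
Source V1 fixes V_0 = 12 V.
KCL at each unknown node (sum of currents leaving = 0; resistances in Ω):
  Node 1: (V_1 - 12)/20 + (V_1 - 0)/50 = 0
Collecting terms: 0.07 × V_1 = 0.6  =>  V_1 = 8.571 V
Part 1:
  Read off the nodal solution: V_1 = 8.571 V
Part 2:
  I_R2 = (V_1 - V_2)/R2 = (8.571 - 0)/50 = 0.1714 A
  Magnitude: I_R2 = 0.1714 A
Part 3:
  I_R2 = (V_1 - V_2)/R2 = (8.571 - 0)/50 = 0.1714 A
  P_R2 = I_R2² × R2 = (0.1714)² × 50 = 1.469 W
Part 4:
  Power in each resistor, P = (ΔV)²/R:
    P_R1 = (12 - 8.571)²/20 = 0.5878 W
    P_R2 = (8.571 - 0)²/50 = 1.469 W
  P_total = P_R1 + P_R2 = 2.057 W

Final answers:
1. V_1 = 8.571 V
2. I_R2 = 0.1714 A
3. P_R2 = 1.469 W
4. P_total = 2.057 W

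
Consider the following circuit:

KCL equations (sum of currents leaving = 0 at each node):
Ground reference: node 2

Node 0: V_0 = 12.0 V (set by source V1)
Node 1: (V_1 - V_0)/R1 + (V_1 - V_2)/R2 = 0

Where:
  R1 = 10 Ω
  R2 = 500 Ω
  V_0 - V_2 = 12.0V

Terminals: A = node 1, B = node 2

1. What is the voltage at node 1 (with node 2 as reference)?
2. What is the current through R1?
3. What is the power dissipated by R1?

Nodal analysis, taking node 2 as the 0 V reference.
Source V1 fixes V_0 = 12 V.
KCL at each unknown node (sum of currents leaving = 0; resistances in Ω):
  Node 1: (V_1 - 12)/10 + (V_1 - 0)/500 = 0
Collecting terms: 0.102 × V_1 = 1.2  =>  V_1 = 11.76 V
Part 1:
  Read off the nodal solution: V_1 = 11.76 V
Part 2:
  I_R1 = (V_0 - V_1)/R1 = (12 - 11.76)/10 = 0.02353 A
  Magnitude: I_R1 = 0.02353 A
Part 3:
  I_R1 = (V_0 - V_1)/R1 = (12 - 11.76)/10 = 0.02353 A
  P_R1 = I_R1² × R1 = (0.02353)² × 10 = 0.005536 W

Final answers:
1. V_1 = 11.76 V
2. I_R1 = 0.02353 A
3. P_R1 = 0.005536 W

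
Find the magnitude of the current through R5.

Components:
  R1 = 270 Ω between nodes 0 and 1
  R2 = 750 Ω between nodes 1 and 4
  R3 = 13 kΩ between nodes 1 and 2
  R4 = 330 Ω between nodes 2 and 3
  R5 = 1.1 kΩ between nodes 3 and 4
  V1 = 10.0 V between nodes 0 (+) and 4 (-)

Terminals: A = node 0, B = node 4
Nodal analysis, taking node 4 as the 0 V reference.
Source V1 fixes V_0 = 10 V.
KCL at each unknown node (sum of currents leaving = 0; resistances in Ω):
  Node 1: (V_1 - 10)/270 + (V_1 - 0)/750 + (V_1 - V_2)/13000 = 0
  Node 2: (V_2 - V_1)/13000 + (V_2 - V_3)/330 = 0
  Node 3: (V_3 - V_2)/330 + (V_3 - 0)/1100 = 0
Collecting terms (coefficients in siemens):
  0.005114·V_1 - 0.00007692·V_2 = 0.03704
  0.003107·V_2 - 0.00007692·V_1 - 0.00303·V_3 = 0
  0.003939·V_3 - 0.00303·V_2 = 0
Solving these 3 simultaneous equations (Gaussian elimination) gives:
  V_1 = 7.253 V, V_2 = 0.7188 V, V_3 = 0.5529 V
I_R5 = (V_3 - V_4)/R5 = (0.5529 - 0)/1100 = 0.0005026 A
|I_R5| = 0.0005026 A

Final answer: |I_R5| = 0.0005026 A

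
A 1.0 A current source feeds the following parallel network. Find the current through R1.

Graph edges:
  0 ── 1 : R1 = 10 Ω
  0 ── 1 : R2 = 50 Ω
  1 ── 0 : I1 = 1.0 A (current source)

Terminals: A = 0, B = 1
All resistors sit directly between nodes 0 and 1, so they are in parallel and share one voltage V; the full source current 1 A splits among them.
1/R_par = 1/10 + 1/50 = 0.12 S  =>  R_par = 8.333 Ω
V = I × R_par = 1 × 8.333 = 8.333 V
I_R1 = V/R1 = 8.333/10 = 0.8333 A

Final answer: 0.8333 A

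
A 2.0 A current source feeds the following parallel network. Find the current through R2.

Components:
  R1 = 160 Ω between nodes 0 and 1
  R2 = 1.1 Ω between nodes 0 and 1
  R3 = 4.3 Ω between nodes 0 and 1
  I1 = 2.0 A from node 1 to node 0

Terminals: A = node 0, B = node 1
All resistors sit directly between nodes 0 and 1, so they are in parallel and share one voltage V; the full source current 2 A splits among them.
1/R_par = 1/160 + 1/1.1 + 1/4.3 = 1.148 S  =>  R_par = 0.8712 Ω
V = I × R_par = 2 × 0.8712 = 1.742 V
I_R2 = V/R2 = 1.742/1.1 = 1.584 A

Final answer: 1.584 A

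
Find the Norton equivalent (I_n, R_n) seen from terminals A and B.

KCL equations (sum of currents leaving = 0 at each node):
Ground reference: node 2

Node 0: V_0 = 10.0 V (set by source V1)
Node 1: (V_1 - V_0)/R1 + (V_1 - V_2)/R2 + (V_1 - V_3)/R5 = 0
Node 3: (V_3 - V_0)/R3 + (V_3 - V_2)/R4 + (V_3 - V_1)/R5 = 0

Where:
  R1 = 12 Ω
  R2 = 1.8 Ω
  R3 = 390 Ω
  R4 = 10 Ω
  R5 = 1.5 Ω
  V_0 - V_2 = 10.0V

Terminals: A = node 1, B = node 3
Find the Thévenin equivalent first; then I_n = V_th/R_th and R_n = R_th.
Step 1 — V_th is the open-circuit voltage V_A - V_B (nothing connected across the terminals).
Nodal analysis, taking node 2 as the 0 V reference.
Source V1 fixes V_0 = 10 V.
KCL at each unknown node (sum of currents leaving = 0; resistances in Ω):
  Node 1: (V_1 - 10)/12 + (V_1 - 0)/1.8 + (V_1 - V_3)/1.5 = 0
  Node 3: (V_3 - 10)/390 + (V_3 - 0)/10 + (V_3 - V_1)/1.5 = 0
Collecting terms (coefficients in siemens):
  1.306·V_1 - 0.6667·V_3 = 0.8333
  0.7692·V_3 - 0.6667·V_1 = 0.02564
Determinant D = (1.306)(0.7692) - (-0.6667)(-0.6667) = 0.5598
V_1 = [(0.8333)(0.7692) - (-0.6667)(0.02564)]/D = 1.176 V
V_3 = [(1.306)(0.02564) - (0.8333)(-0.6667)]/D = 1.052 V
V_th = V_1 - V_3 = 1.176 - 1.052 = 0.1234 V
Step 2 — R_th: zero the source — replace V1 by a short circuit (node 2 merges into node 0) — and find the resistance seen between A (node 1) and B (node 3).
Reduce the network between node 1 (A) and node 3 (B) by series/parallel combination:
  Rp1 = R1 ‖ R2 (parallel, both between nodes 0 and 1) = 1/(1/12 + 1/1.8) = 1.565 Ω
  Rp2 = R3 ‖ R4 (parallel, both between nodes 0 and 3) = 1/(1/390 + 1/10) = 9.75 Ω
  Rs1 = Rp1 + Rp2 (series, joined only at node 0) = 1.565 + 9.75 = 11.32 Ω
  Rp3 = R5 ‖ Rs1 (parallel, both between nodes 1 and 3) = 1/(1/1.5 + 1/11.32) = 1.324 Ω
R_th = 1.324 Ω
I_n = V_th/R_th = 0.1234/1.324 = 0.09318 A, and R_n = R_th = 1.324 Ω

Final answer: I_n = 0.09318 A, R_n = 1.324 Ω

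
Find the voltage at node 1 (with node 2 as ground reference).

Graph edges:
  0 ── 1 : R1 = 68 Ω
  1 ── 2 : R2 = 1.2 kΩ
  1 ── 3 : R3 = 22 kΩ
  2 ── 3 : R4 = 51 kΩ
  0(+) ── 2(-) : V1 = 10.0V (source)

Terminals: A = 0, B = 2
Nodal analysis, taking node 2 as the 0 V reference.
Source V1 fixes V_0 = 10 V.
KCL at each unknown node (sum of currents leaving = 0; resistances in Ω):
  Node 1: (V_1 - 10)/68 + (V_1 - 0)/1200 + (V_1 - V_3)/22000 = 0
  Node 3: (V_3 - V_1)/22000 + (V_3 - 0)/51000 = 0
Collecting terms (coefficients in siemens):
  0.01558·V_1 - 0.00004545·V_3 = 0.1471
  0.00006506·V_3 - 0.00004545·V_1 = 0
Determinant D = (0.01558)(0.00006506) - (-0.00004545)(-0.00004545) = 0.000001012
V_1 = [(0.1471)(0.00006506) - (-0.00004545)(0)]/D = 9.455 V
V_3 = [(0.01558)(0) - (0.1471)(-0.00004545)]/D = 6.606 V
The requested potential is V_1 = 9.455 V.

Final answer: V_1 = 9.455 V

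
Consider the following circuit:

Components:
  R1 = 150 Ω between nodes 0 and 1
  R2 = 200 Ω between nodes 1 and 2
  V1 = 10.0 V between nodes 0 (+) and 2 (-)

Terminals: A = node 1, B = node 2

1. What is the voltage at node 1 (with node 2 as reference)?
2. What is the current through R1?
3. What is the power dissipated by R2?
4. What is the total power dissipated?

Nodal analysis, taking node 2 as the 0 V reference.
Source V1 fixes V_0 = 10 V.
KCL at each unknown node (sum of currents leaving = 0; resistances in Ω):
  Node 1: (V_1 - 10)/150 + (V_1 - 0)/200 = 0
Collecting terms: 0.01167 × V_1 = 0.06667  =>  V_1 = 5.714 V
Part 1:
  Read off the nodal solution: V_1 = 5.714 V
Part 2:
  I_R1 = (V_0 - V_1)/R1 = (10 - 5.714)/150 = 0.02857 A
  Magnitude: I_R1 = 0.02857 A
Part 3:
  I_R2 = (V_1 - V_2)/R2 = (5.714 - 0)/200 = 0.02857 A
  P_R2 = I_R2² × R2 = (0.02857)² × 200 = 0.1633 W
Part 4:
  Power in each resistor, P = (ΔV)²/R:
    P_R1 = (10 - 5.714)²/150 = 0.1224 W
    P_R2 = (5.714 - 0)²/200 = 0.1633 W
  P_total = P_R1 + P_R2 = 0.2857 W

Final answers:
1. V_1 = 5.714 V
2. I_R1 = 0.02857 A
3. P_R2 = 0.1633 W
4. P_total = 0.2857 W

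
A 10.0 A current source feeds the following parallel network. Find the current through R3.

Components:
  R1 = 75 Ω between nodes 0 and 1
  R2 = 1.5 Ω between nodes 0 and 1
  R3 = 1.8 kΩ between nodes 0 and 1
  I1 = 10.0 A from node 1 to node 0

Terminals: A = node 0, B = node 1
All resistors sit directly between nodes 0 and 1, so they are in parallel and share one voltage V; the full source current 10 A splits among them.
1/R_par = 1/75 + 1/1.5 + 1/1800 = 0.6806 S  =>  R_par = 1.469 Ω
V = I × R_par = 10 × 1.469 = 14.69 V
I_R3 = V/R3 = 14.69/1800 = 0.008163 A

Final answer: 0.008163 A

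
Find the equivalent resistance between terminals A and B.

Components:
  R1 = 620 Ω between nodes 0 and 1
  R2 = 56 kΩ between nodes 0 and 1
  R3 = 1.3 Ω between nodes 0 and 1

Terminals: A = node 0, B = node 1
Reduce the network between node 0 (A) and node 1 (B) by series/parallel combination:
  Rp1 = R1 ‖ R2 ‖ R3 (parallel, all between nodes 0 and 1) = 1/(1/620 + 1/56000 + 1/1.3) = 1.297 Ω
R_eq = 1.297 Ω

Final answer: 1.297 Ω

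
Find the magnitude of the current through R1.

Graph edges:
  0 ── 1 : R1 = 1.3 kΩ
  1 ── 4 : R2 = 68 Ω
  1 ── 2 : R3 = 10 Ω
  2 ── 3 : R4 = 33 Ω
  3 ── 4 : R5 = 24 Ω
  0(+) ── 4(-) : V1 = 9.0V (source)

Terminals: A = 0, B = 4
Nodal analysis, taking node 4 as the 0 V reference.
Source V1 fixes V_0 = 9 V.
KCL at each unknown node (sum of currents leaving = 0; resistances in Ω):
  Node 1: (V_1 - 9)/1300 + (V_1 - 0)/68 + (V_1 - V_2)/10 = 0
  Node 2: (V_2 - V_1)/10 + (V_2 - V_3)/33 = 0
  Node 3: (V_3 - V_2)/33 + (V_3 - 0)/24 = 0
Collecting terms (coefficients in siemens):
  0.1155·V_1 - 0.1·V_2 = 0.006923
  0.1303·V_2 - 0.1·V_1 - 0.0303·V_3 = 0
  0.07197·V_3 - 0.0303·V_2 = 0
Solving these 3 simultaneous equations (Gaussian elimination) gives:
  V_1 = 0.2277 V, V_2 = 0.1937 V, V_3 = 0.08157 V
I_R1 = (V_0 - V_1)/R1 = (9 - 0.2277)/1300 = 0.006748 A
|I_R1| = 0.006748 A

Final answer: |I_R1| = 0.006748 A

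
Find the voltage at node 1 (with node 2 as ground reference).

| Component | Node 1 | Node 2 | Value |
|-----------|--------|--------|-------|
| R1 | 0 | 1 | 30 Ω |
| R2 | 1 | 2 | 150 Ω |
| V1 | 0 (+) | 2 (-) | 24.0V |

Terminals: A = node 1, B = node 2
Nodal analysis, taking node 2 as the 0 V reference.
Source V1 fixes V_0 = 24 V.
KCL at each unknown node (sum of currents leaving = 0; resistances in Ω):
  Node 1: (V_1 - 24)/30 + (V_1 - 0)/150 = 0
Collecting terms: 0.04 × V_1 = 0.8  =>  V_1 = 20 V
The requested potential is V_1 = 20 V.

Final answer: V_1 = 20 V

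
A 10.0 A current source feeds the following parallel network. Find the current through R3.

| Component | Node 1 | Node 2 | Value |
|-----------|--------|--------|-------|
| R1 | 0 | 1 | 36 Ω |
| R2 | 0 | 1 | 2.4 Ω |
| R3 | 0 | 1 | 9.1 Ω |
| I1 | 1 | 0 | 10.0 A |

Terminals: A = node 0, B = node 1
All resistors sit directly between nodes 0 and 1, so they are in parallel and share one voltage V; the full source current 10 A splits among them.
1/R_par = 1/36 + 1/2.4 + 1/9.1 = 0.5543 S  =>  R_par = 1.804 Ω
V = I × R_par = 10 × 1.804 = 18.04 V
I_R3 = V/R3 = 18.04/9.1 = 1.982 A

Final answer: 1.982 A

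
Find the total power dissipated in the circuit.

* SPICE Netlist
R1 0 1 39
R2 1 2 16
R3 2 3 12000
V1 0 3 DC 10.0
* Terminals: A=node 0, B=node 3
Nodal analysis, taking node 3 as the 0 V reference.
Source V1 fixes V_0 = 10 V.
KCL at each unknown node (sum of currents leaving = 0; resistances in Ω):
  Node 1: (V_1 - 10)/39 + (V_1 - V_2)/16 = 0
  Node 2: (V_2 - V_1)/16 + (V_2 - 0)/12000 = 0
Collecting terms (coefficients in siemens):
  0.08814·V_1 - 0.0625·V_2 = 0.2564
  0.06258·V_2 - 0.0625·V_1 = 0
Determinant D = (0.08814)(0.06258) - (-0.0625)(-0.0625) = 0.00161
V_1 = [(0.2564)(0.06258) - (-0.0625)(0)]/D = 9.968 V
V_2 = [(0.08814)(0) - (0.2564)(-0.0625)]/D = 9.954 V
Power in each resistor, P = (ΔV)²/R:
  P_R1 = (10 - 9.968)²/39 = 0.00002684 W
  P_R2 = (9.968 - 9.954)²/16 = 0.00001101 W
  P_R3 = (9.954 - 0)²/12000 = 0.008257 W
P_total = P_R1 + P_R2 + P_R3 = 0.008295 W

Final answer: 0.008295 W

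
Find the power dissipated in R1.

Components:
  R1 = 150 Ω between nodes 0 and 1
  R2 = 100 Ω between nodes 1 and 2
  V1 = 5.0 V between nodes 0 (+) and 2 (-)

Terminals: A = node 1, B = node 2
Nodal analysis, taking node 2 as the 0 V reference.
Source V1 fixes V_0 = 5 V.
KCL at each unknown node (sum of currents leaving = 0; resistances in Ω):
  Node 1: (V_1 - 5)/150 + (V_1 - 0)/100 = 0
Collecting terms: 0.01667 × V_1 = 0.03333  =>  V_1 = 2 V
I_R1 = (V_0 - V_1)/R1 = (5 - 2)/150 = 0.02 A
P_R1 = I_R1² × R1 = (0.02)² × 150 = 0.06 W

Final answer: 0.06 W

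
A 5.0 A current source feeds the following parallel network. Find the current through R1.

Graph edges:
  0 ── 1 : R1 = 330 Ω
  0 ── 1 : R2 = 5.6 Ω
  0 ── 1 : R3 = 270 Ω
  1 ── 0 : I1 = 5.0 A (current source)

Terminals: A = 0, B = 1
All resistors sit directly between nodes 0 and 1, so they are in parallel and share one voltage V; the full source current 5 A splits among them.
1/R_par = 1/330 + 1/5.6 + 1/270 = 0.1853 S  =>  R_par = 5.396 Ω
V = I × R_par = 5 × 5.396 = 26.98 V
I_R1 = V/R1 = 26.98/330 = 0.08177 A

Final answer: 0.08177 A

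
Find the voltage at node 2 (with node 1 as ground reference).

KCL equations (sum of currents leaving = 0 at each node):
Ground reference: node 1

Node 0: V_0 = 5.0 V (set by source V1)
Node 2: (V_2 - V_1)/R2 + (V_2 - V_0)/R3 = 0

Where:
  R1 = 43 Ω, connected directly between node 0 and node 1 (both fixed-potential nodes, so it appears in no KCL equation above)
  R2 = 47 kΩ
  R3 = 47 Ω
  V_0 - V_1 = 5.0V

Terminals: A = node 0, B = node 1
Nodal analysis, taking node 1 as the 0 V reference.
Source V1 fixes V_0 = 5 V.
KCL at each unknown node (sum of currents leaving = 0; resistances in Ω):
  Node 2: (V_2 - 0)/47000 + (V_2 - 5)/47 = 0
Collecting terms: 0.0213 × V_2 = 0.1064  =>  V_2 = 4.995 V
The requested potential is V_2 = 4.995 V.

Final answer: V_2 = 4.995 V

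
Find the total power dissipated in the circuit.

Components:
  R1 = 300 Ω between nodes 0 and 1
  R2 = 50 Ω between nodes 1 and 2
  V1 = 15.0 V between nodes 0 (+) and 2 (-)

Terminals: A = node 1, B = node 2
Nodal analysis, taking node 2 as the 0 V reference.
Source V1 fixes V_0 = 15 V.
KCL at each unknown node (sum of currents leaving = 0; resistances in Ω):
  Node 1: (V_1 - 15)/300 + (V_1 - 0)/50 = 0
Collecting terms: 0.02333 × V_1 = 0.05  =>  V_1 = 2.143 V
Power in each resistor, P = (ΔV)²/R:
  P_R1 = (15 - 2.143)²/300 = 0.551 W
  P_R2 = (2.143 - 0)²/50 = 0.09184 W
P_total = P_R1 + P_R2 = 0.6429 W

Final answer: 0.6429 W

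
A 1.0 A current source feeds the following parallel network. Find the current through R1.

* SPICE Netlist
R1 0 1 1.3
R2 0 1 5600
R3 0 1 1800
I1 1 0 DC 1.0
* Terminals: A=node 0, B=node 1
All resistors sit directly between nodes 0 and 1, so they are in parallel and share one voltage V; the full source current 1 A splits among them.
1/R_par = 1/1.3 + 1/5600 + 1/1800 = 0.77 S  =>  R_par = 1.299 Ω
V = I × R_par = 1 × 1.299 = 1.299 V
I_R1 = V/R1 = 1.299/1.3 = 0.999 A

Final answer: 0.999 A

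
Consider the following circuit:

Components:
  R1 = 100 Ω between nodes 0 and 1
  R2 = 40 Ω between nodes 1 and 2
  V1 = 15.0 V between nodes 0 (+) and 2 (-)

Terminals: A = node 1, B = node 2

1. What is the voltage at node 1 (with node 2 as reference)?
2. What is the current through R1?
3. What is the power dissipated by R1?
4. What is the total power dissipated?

Nodal analysis, taking node 2 as the 0 V reference.
Source V1 fixes V_0 = 15 V.
KCL at each unknown node (sum of currents leaving = 0; resistances in Ω):
  Node 1: (V_1 - 15)/100 + (V_1 - 0)/40 = 0
Collecting terms: 0.035 × V_1 = 0.15  =>  V_1 = 4.286 V
Part 1:
  Read off the nodal solution: V_1 = 4.286 V
Part 2:
  I_R1 = (V_0 - V_1)/R1 = (15 - 4.286)/100 = 0.1071 A
  Magnitude: I_R1 = 0.1071 A
Part 3:
  I_R1 = (V_0 - V_1)/R1 = (15 - 4.286)/100 = 0.1071 A
  P_R1 = I_R1² × R1 = (0.1071)² × 100 = 1.148 W
Part 4:
  Power in each resistor, P = (ΔV)²/R:
    P_R1 = (15 - 4.286)²/100 = 1.148 W
    P_R2 = (4.286 - 0)²/40 = 0.4592 W
  P_total = P_R1 + P_R2 = 1.607 W

Final answers:
1. V_1 = 4.286 V
2. I_R1 = 0.1071 A
3. P_R1 = 1.148 W
4. P_total = 1.607 W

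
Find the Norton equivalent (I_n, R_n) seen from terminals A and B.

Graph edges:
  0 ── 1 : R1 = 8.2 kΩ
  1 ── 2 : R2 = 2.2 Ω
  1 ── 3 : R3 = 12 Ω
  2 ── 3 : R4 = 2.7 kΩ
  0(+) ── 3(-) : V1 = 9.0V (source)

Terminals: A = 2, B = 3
Find the Thévenin equivalent first; then I_n = V_th/R_th and R_n = R_th.
Step 1 — V_th is the open-circuit voltage V_A - V_B (nothing connected across the terminals).
Nodal analysis, taking node 3 as the 0 V reference.
Source V1 fixes V_0 = 9 V.
KCL at each unknown node (sum of currents leaving = 0; resistances in Ω):
  Node 1: (V_1 - 9)/8200 + (V_1 - V_2)/2.2 + (V_1 - 0)/12 = 0
  Node 2: (V_2 - V_1)/2.2 + (V_2 - 0)/2700 = 0
Collecting terms (coefficients in siemens):
  0.538·V_1 - 0.4545·V_2 = 0.001098
  0.4549·V_2 - 0.4545·V_1 = 0
Determinant D = (0.538)(0.4549) - (-0.4545)(-0.4545) = 0.03813
V_1 = [(0.001098)(0.4549) - (-0.4545)(0)]/D = 0.01309 V
V_2 = [(0.538)(0) - (0.001098)(-0.4545)]/D = 0.01308 V
V_th = V_2 - V_3 = 0.01308 - 0 = 0.01308 V
Step 2 — R_th: zero the source — replace V1 by a short circuit (node 3 merges into node 0) — and find the resistance seen between A (node 2) and B (node 0).
Reduce the network between node 2 (A) and node 0 (B) by series/parallel combination:
  Rp1 = R1 ‖ R3 (parallel, both between nodes 0 and 1) = 1/(1/8200 + 1/12) = 11.98 Ω
  Rs1 = R2 + Rp1 (series, joined only at node 1) = 2.2 + 11.98 = 14.18 Ω
  Rp2 = R4 ‖ Rs1 (parallel, both between nodes 0 and 2) = 1/(1/2700 + 1/14.18) = 14.11 Ω
R_th = 14.11 Ω
I_n = V_th/R_th = 0.01308/14.11 = 0.0009273 A, and R_n = R_th = 14.11 Ω

Final answer: I_n = 0.0009273 A, R_n = 14.11 Ω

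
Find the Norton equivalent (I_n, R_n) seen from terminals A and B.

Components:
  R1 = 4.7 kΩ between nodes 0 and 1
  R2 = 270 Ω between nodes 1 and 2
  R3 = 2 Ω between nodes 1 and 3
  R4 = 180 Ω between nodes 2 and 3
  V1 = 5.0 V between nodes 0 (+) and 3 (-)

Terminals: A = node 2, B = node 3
Find the Thévenin equivalent first; then I_n = V_th/R_th and R_n = R_th.
Step 1 — V_th is the open-circuit voltage V_A - V_B (nothing connected across the terminals).
Nodal analysis, taking node 3 as the 0 V reference.
Source V1 fixes V_0 = 5 V.
KCL at each unknown node (sum of currents leaving = 0; resistances in Ω):
  Node 1: (V_1 - 5)/4700 + (V_1 - V_2)/270 + (V_1 - 0)/2 = 0
  Node 2: (V_2 - V_1)/270 + (V_2 - 0)/180 = 0
Collecting terms (coefficients in siemens):
  0.5039·V_1 - 0.003704·V_2 = 0.001064
  0.009259·V_2 - 0.003704·V_1 = 0
Determinant D = (0.5039)(0.009259) - (-0.003704)(-0.003704) = 0.004652
V_1 = [(0.001064)(0.009259) - (-0.003704)(0)]/D = 0.002117 V
V_2 = [(0.5039)(0) - (0.001064)(-0.003704)]/D = 0.0008469 V
V_th = V_2 - V_3 = 0.0008469 - 0 = 0.0008469 V
Step 2 — R_th: zero the source — replace V1 by a short circuit (node 3 merges into node 0) — and find the resistance seen between A (node 2) and B (node 0).
Reduce the network between node 2 (A) and node 0 (B) by series/parallel combination:
  Rp1 = R1 ‖ R3 (parallel, both between nodes 0 and 1) = 1/(1/4700 + 1/2) = 1.999 Ω
  Rs1 = R2 + Rp1 (series, joined only at node 1) = 270 + 1.999 = 272 Ω
  Rp2 = R4 ‖ Rs1 (parallel, both between nodes 0 and 2) = 1/(1/180 + 1/272) = 108.3 Ω
R_th = 108.3 Ω
I_n = V_th/R_th = 0.0008469/108.3 = 0.000007819 A, and R_n = R_th = 108.3 Ω

Final answer: I_n = 7.819e-06 A, R_n = 108.3 Ω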